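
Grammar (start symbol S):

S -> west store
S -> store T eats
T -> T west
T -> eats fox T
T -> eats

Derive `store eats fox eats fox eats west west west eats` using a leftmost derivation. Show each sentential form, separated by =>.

S => store T eats => store T west eats => store eats fox T west eats => store eats fox T west west eats => store eats fox eats fox T west west eats => store eats fox eats fox T west west west eats => store eats fox eats fox eats west west west eats

S => store T eats   [S -> store T eats]
store T eats => store T west eats   [T -> T west]
store T west eats => store eats fox T west eats   [T -> eats fox T]
store eats fox T west eats => store eats fox T west west eats   [T -> T west]
store eats fox T west west eats => store eats fox eats fox T west west eats   [T -> eats fox T]
store eats fox eats fox T west west eats => store eats fox eats fox T west west west eats   [T -> T west]
store eats fox eats fox T west west west eats => store eats fox eats fox eats west west west eats   [T -> eats]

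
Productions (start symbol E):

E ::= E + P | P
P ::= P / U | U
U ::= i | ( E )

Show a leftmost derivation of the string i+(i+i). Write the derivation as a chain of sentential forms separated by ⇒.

E ⇒ E+P ⇒ P+P ⇒ U+P ⇒ i+P ⇒ i+U ⇒ i+(E) ⇒ i+(E+P) ⇒ i+(P+P) ⇒ i+(U+P) ⇒ i+(i+P) ⇒ i+(i+U) ⇒ i+(i+i)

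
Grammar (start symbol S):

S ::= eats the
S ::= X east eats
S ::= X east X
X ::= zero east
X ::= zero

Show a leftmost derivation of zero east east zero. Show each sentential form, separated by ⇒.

S ⇒ X east X ⇒ zero east east X ⇒ zero east east zero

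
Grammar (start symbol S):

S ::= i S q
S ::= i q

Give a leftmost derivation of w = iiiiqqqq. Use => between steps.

S=>iSq=>iiSqq=>iiiSqqq=>iiiiqqqq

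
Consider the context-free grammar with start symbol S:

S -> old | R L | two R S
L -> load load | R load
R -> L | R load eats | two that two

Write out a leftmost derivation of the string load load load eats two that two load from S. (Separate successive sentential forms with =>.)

S => R L => R load eats L => L load eats L => load load load eats L => load load load eats R load => load load load eats two that two load

S => R L   [S -> R L]
R L => R load eats L   [R -> R load eats]
R load eats L => L load eats L   [R -> L]
L load eats L => load load load eats L   [L -> load load]
load load load eats L => load load load eats R load   [L -> R load]
load load load eats R load => load load load eats two that two load   [R -> two that two]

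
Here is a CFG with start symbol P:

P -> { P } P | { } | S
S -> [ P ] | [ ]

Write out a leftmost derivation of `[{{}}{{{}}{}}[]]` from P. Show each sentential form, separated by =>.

P => S => [P] => [{P}P] => [{{}}P] => [{{}}{P}P] => [{{}}{{P}P}P] => [{{}}{{{}}P}P] => [{{}}{{{}}{}}P] => [{{}}{{{}}{}}S] => [{{}}{{{}}{}}[]]

P => S   [P -> S]
S => [P]   [S -> [ P ]]
[P] => [{P}P]   [P -> { P } P]
[{P}P] => [{{}}P]   [P -> { }]
[{{}}P] => [{{}}{P}P]   [P -> { P } P]
[{{}}{P}P] => [{{}}{{P}P}P]   [P -> { P } P]
[{{}}{{P}P}P] => [{{}}{{{}}P}P]   [P -> { }]
[{{}}{{{}}P}P] => [{{}}{{{}}{}}P]   [P -> { }]
[{{}}{{{}}{}}P] => [{{}}{{{}}{}}S]   [P -> S]
[{{}}{{{}}{}}S] => [{{}}{{{}}{}}[]]   [S -> [ ]]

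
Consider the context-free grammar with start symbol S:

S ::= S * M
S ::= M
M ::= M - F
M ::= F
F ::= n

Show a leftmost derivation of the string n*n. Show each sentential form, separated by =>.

S => S*M   [S ::= S * M]
S*M => M*M   [S ::= M]
M*M => F*M   [M ::= F]
F*M => n*M   [F ::= n]
n*M => n*F   [M ::= F]
n*F => n*n   [F ::= n]

S => S*M => M*M => F*M => n*M => n*F => n*n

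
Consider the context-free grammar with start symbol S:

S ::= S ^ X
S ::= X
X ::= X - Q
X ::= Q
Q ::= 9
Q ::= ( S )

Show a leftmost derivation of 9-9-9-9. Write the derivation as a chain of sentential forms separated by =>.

S => X   [S ::= X]
X => X-Q   [X ::= X - Q]
X-Q => X-Q-Q   [X ::= X - Q]
X-Q-Q => X-Q-Q-Q   [X ::= X - Q]
X-Q-Q-Q => Q-Q-Q-Q   [X ::= Q]
Q-Q-Q-Q => 9-Q-Q-Q   [Q ::= 9]
9-Q-Q-Q => 9-9-Q-Q   [Q ::= 9]
9-9-Q-Q => 9-9-9-Q   [Q ::= 9]
9-9-9-Q => 9-9-9-9   [Q ::= 9]

S => X => X-Q => X-Q-Q => X-Q-Q-Q => Q-Q-Q-Q => 9-Q-Q-Q => 9-9-Q-Q => 9-9-9-Q => 9-9-9-9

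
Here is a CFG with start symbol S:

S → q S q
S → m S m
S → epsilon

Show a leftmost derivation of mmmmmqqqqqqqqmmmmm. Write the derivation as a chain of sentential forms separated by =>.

S=>mSm=>mmSmm=>mmmSmmm=>mmmmSmmmm=>mmmmmSmmmmm=>mmmmmqSqmmmmm=>mmmmmqqSqqmmmmm=>mmmmmqqqSqqqmmmmm=>mmmmmqqqqSqqqqmmmmm=>mmmmmqqqqqqqqmmmmm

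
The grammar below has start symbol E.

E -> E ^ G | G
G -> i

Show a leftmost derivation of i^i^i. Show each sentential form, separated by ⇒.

E ⇒ E^G ⇒ E^G^G ⇒ G^G^G ⇒ i^G^G ⇒ i^i^G ⇒ i^i^i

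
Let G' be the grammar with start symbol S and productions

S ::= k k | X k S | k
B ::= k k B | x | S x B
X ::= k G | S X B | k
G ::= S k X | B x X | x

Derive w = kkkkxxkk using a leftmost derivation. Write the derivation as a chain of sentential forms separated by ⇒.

S ⇒ XkS ⇒ SXBkS ⇒ kXBkS ⇒ kSXBBkS ⇒ kkkXBBkS ⇒ kkkkBBkS ⇒ kkkkxBkS ⇒ kkkkxxkS ⇒ kkkkxxkk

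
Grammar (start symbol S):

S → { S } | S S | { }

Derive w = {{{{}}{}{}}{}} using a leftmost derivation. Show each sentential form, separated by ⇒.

S⇒{S}⇒{SS}⇒{{S}S}⇒{{SS}S}⇒{{SSS}S}⇒{{{S}SS}S}⇒{{{{}}SS}S}⇒{{{{}}{}S}S}⇒{{{{}}{}{}}S}⇒{{{{}}{}{}}{}}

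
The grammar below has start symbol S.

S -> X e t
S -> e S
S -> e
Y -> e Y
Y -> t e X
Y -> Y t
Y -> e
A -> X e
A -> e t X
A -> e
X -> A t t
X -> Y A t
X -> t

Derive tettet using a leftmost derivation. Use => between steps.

S => Xet   [S -> X e t]
Xet => Attet   [X -> A t t]
Attet => Xettet   [A -> X e]
Xettet => tettet   [X -> t]

S => Xet => Attet => Xettet => tettet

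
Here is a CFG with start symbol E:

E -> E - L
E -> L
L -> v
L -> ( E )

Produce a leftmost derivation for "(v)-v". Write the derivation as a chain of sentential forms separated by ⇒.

E⇒E-L⇒L-L⇒(E)-L⇒(L)-L⇒(v)-L⇒(v)-v

E ⇒ E-L   [E -> E - L]
E-L ⇒ L-L   [E -> L]
L-L ⇒ (E)-L   [L -> ( E )]
(E)-L ⇒ (L)-L   [E -> L]
(L)-L ⇒ (v)-L   [L -> v]
(v)-L ⇒ (v)-v   [L -> v]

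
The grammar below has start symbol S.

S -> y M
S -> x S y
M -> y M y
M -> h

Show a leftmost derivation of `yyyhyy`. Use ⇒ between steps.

S ⇒ yM   [S -> y M]
yM ⇒ yyMy   [M -> y M y]
yyMy ⇒ yyyMyy   [M -> y M y]
yyyMyy ⇒ yyyhyy   [M -> h]

S⇒yM⇒yyMy⇒yyyMyy⇒yyyhyy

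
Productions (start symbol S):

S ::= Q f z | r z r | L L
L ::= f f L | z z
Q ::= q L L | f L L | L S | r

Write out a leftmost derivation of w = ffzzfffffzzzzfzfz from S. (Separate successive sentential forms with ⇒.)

S ⇒ Qfz ⇒ LSfz ⇒ ffLSfz ⇒ ffzzSfz ⇒ ffzzQfzfz ⇒ ffzzfLLfzfz ⇒ ffzzfffLLfzfz ⇒ ffzzfffffLLfzfz ⇒ ffzzfffffzzLfzfz ⇒ ffzzfffffzzzzfzfz

S ⇒ Qfz   [S ::= Q f z]
Qfz ⇒ LSfz   [Q ::= L S]
LSfz ⇒ ffLSfz   [L ::= f f L]
ffLSfz ⇒ ffzzSfz   [L ::= z z]
ffzzSfz ⇒ ffzzQfzfz   [S ::= Q f z]
ffzzQfzfz ⇒ ffzzfLLfzfz   [Q ::= f L L]
ffzzfLLfzfz ⇒ ffzzfffLLfzfz   [L ::= f f L]
ffzzfffLLfzfz ⇒ ffzzfffffLLfzfz   [L ::= f f L]
ffzzfffffLLfzfz ⇒ ffzzfffffzzLfzfz   [L ::= z z]
ffzzfffffzzLfzfz ⇒ ffzzfffffzzzzfzfz   [L ::= z z]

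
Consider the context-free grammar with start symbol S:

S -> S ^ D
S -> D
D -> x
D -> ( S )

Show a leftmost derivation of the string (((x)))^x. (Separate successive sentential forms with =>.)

S => S^D   [S -> S ^ D]
S^D => D^D   [S -> D]
D^D => (S)^D   [D -> ( S )]
(S)^D => (D)^D   [S -> D]
(D)^D => ((S))^D   [D -> ( S )]
((S))^D => ((D))^D   [S -> D]
((D))^D => (((S)))^D   [D -> ( S )]
(((S)))^D => (((D)))^D   [S -> D]
(((D)))^D => (((x)))^D   [D -> x]
(((x)))^D => (((x)))^x   [D -> x]

S => S^D => D^D => (S)^D => (D)^D => ((S))^D => ((D))^D => (((S)))^D => (((D)))^D => (((x)))^D => (((x)))^x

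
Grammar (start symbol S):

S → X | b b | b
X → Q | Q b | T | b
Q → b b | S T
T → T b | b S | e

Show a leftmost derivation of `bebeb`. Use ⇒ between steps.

S ⇒ X ⇒ Qb ⇒ STb ⇒ XTb ⇒ QTb ⇒ STTb ⇒ bTTb ⇒ bTbTb ⇒ bebTb ⇒ bebeb

S ⇒ X   [S → X]
X ⇒ Qb   [X → Q b]
Qb ⇒ STb   [Q → S T]
STb ⇒ XTb   [S → X]
XTb ⇒ QTb   [X → Q]
QTb ⇒ STTb   [Q → S T]
STTb ⇒ bTTb   [S → b]
bTTb ⇒ bTbTb   [T → T b]
bTbTb ⇒ bebTb   [T → e]
bebTb ⇒ bebeb   [T → e]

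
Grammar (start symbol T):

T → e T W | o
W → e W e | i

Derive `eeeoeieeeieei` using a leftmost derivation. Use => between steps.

T=>eTW=>eeTWW=>eeeTWWW=>eeeoWWW=>eeeoeWeWW=>eeeoeieWW=>eeeoeieeWeW=>eeeoeieeeWeeW=>eeeoeieeeieeW=>eeeoeieeeieei

T => eTW   [T → e T W]
eTW => eeTWW   [T → e T W]
eeTWW => eeeTWWW   [T → e T W]
eeeTWWW => eeeoWWW   [T → o]
eeeoWWW => eeeoeWeWW   [W → e W e]
eeeoeWeWW => eeeoeieWW   [W → i]
eeeoeieWW => eeeoeieeWeW   [W → e W e]
eeeoeieeWeW => eeeoeieeeWeeW   [W → e W e]
eeeoeieeeWeeW => eeeoeieeeieeW   [W → i]
eeeoeieeeieeW => eeeoeieeeieei   [W → i]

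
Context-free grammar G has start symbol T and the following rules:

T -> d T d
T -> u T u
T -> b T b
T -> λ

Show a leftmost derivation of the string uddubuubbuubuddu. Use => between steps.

T => uTu => udTdu => uddTddu => udduTuddu => uddubTbuddu => uddubuTubuddu => uddubuuTuubuddu => uddubuubTbuubuddu => uddubuubbuubuddu

T => uTu   [T -> u T u]
uTu => udTdu   [T -> d T d]
udTdu => uddTddu   [T -> d T d]
uddTddu => udduTuddu   [T -> u T u]
udduTuddu => uddubTbuddu   [T -> b T b]
uddubTbuddu => uddubuTubuddu   [T -> u T u]
uddubuTubuddu => uddubuuTuubuddu   [T -> u T u]
uddubuuTuubuddu => uddubuubTbuubuddu   [T -> b T b]
uddubuubTbuubuddu => uddubuubbuubuddu   [T -> λ]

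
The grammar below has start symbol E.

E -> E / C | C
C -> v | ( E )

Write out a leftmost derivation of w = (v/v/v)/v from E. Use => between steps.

E => E/C => C/C => (E)/C => (E/C)/C => (E/C/C)/C => (C/C/C)/C => (v/C/C)/C => (v/v/C)/C => (v/v/v)/C => (v/v/v)/v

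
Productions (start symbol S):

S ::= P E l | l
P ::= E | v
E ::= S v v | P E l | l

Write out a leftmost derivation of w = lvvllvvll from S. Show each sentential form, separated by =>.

S => PEl   [S ::= P E l]
PEl => EEl   [P ::= E]
EEl => SvvEl   [E ::= S v v]
SvvEl => PElvvEl   [S ::= P E l]
PElvvEl => EElvvEl   [P ::= E]
EElvvEl => SvvElvvEl   [E ::= S v v]
SvvElvvEl => lvvElvvEl   [S ::= l]
lvvElvvEl => lvvllvvEl   [E ::= l]
lvvllvvEl => lvvllvvll   [E ::= l]

S => PEl => EEl => SvvEl => PElvvEl => EElvvEl => SvvElvvEl => lvvElvvEl => lvvllvvEl => lvvllvvll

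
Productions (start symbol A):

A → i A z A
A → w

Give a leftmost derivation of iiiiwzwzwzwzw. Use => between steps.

A => iAzA => iiAzAzA => iiiAzAzAzA => iiiiAzAzAzAzA => iiiiwzAzAzAzA => iiiiwzwzAzAzA => iiiiwzwzwzAzA => iiiiwzwzwzwzA => iiiiwzwzwzwzw

A => iAzA   [A → i A z A]
iAzA => iiAzAzA   [A → i A z A]
iiAzAzA => iiiAzAzAzA   [A → i A z A]
iiiAzAzAzA => iiiiAzAzAzAzA   [A → i A z A]
iiiiAzAzAzAzA => iiiiwzAzAzAzA   [A → w]
iiiiwzAzAzAzA => iiiiwzwzAzAzA   [A → w]
iiiiwzwzAzAzA => iiiiwzwzwzAzA   [A → w]
iiiiwzwzwzAzA => iiiiwzwzwzwzA   [A → w]
iiiiwzwzwzwzA => iiiiwzwzwzwzw   [A → w]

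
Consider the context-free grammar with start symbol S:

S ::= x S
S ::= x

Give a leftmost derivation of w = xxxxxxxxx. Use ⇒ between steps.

S ⇒ xS   [S ::= x S]
xS ⇒ xxS   [S ::= x S]
xxS ⇒ xxxS   [S ::= x S]
xxxS ⇒ xxxxS   [S ::= x S]
xxxxS ⇒ xxxxxS   [S ::= x S]
xxxxxS ⇒ xxxxxxS   [S ::= x S]
xxxxxxS ⇒ xxxxxxxS   [S ::= x S]
xxxxxxxS ⇒ xxxxxxxxS   [S ::= x S]
xxxxxxxxS ⇒ xxxxxxxxx   [S ::= x]

S⇒xS⇒xxS⇒xxxS⇒xxxxS⇒xxxxxS⇒xxxxxxS⇒xxxxxxxS⇒xxxxxxxxS⇒xxxxxxxxx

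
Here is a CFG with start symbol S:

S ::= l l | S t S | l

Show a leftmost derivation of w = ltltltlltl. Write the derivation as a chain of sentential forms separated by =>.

S => StS => StStS => ltStS => ltStStS => ltltStS => ltltStStS => ltltltStS => ltltltlltS => ltltltlltl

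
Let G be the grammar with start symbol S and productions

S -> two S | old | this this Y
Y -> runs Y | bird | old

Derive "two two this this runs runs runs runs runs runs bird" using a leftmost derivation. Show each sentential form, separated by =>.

S => two S   [S -> two S]
two S => two two S   [S -> two S]
two two S => two two this this Y   [S -> this this Y]
two two this this Y => two two this this runs Y   [Y -> runs Y]
two two this this runs Y => two two this this runs runs Y   [Y -> runs Y]
two two this this runs runs Y => two two this this runs runs runs Y   [Y -> runs Y]
two two this this runs runs runs Y => two two this this runs runs runs runs Y   [Y -> runs Y]
two two this this runs runs runs runs Y => two two this this runs runs runs runs runs Y   [Y -> runs Y]
two two this this runs runs runs runs runs Y => two two this this runs runs runs runs runs runs Y   [Y -> runs Y]
two two this this runs runs runs runs runs runs Y => two two this this runs runs runs runs runs runs bird   [Y -> bird]

S => two S => two two S => two two this this Y => two two this this runs Y => two two this this runs runs Y => two two this this runs runs runs Y => two two this this runs runs runs runs Y => two two this this runs runs runs runs runs Y => two two this this runs runs runs runs runs runs Y => two two this this runs runs runs runs runs runs bird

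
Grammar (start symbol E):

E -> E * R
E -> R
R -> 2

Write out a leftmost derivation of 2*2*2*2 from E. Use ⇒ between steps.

E⇒E*R⇒E*R*R⇒E*R*R*R⇒R*R*R*R⇒2*R*R*R⇒2*2*R*R⇒2*2*2*R⇒2*2*2*2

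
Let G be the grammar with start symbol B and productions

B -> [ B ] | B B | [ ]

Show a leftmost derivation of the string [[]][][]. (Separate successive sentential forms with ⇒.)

B ⇒ BB   [B -> B B]
BB ⇒ [B]B   [B -> [ B ]]
[B]B ⇒ [[]]B   [B -> [ ]]
[[]]B ⇒ [[]]BB   [B -> B B]
[[]]BB ⇒ [[]][]B   [B -> [ ]]
[[]][]B ⇒ [[]][][]   [B -> [ ]]

B ⇒ BB ⇒ [B]B ⇒ [[]]B ⇒ [[]]BB ⇒ [[]][]B ⇒ [[]][][]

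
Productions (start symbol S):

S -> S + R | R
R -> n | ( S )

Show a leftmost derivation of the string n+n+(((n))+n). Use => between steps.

S => S+R => S+R+R => R+R+R => n+R+R => n+n+R => n+n+(S) => n+n+(S+R) => n+n+(R+R) => n+n+((S)+R) => n+n+((R)+R) => n+n+(((S))+R) => n+n+(((R))+R) => n+n+(((n))+R) => n+n+(((n))+n)

S => S+R   [S -> S + R]
S+R => S+R+R   [S -> S + R]
S+R+R => R+R+R   [S -> R]
R+R+R => n+R+R   [R -> n]
n+R+R => n+n+R   [R -> n]
n+n+R => n+n+(S)   [R -> ( S )]
n+n+(S) => n+n+(S+R)   [S -> S + R]
n+n+(S+R) => n+n+(R+R)   [S -> R]
n+n+(R+R) => n+n+((S)+R)   [R -> ( S )]
n+n+((S)+R) => n+n+((R)+R)   [S -> R]
n+n+((R)+R) => n+n+(((S))+R)   [R -> ( S )]
n+n+(((S))+R) => n+n+(((R))+R)   [S -> R]
n+n+(((R))+R) => n+n+(((n))+R)   [R -> n]
n+n+(((n))+R) => n+n+(((n))+n)   [R -> n]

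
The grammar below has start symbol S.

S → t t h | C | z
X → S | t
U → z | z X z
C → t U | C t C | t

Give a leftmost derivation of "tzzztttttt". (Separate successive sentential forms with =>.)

S => C => CtC => tUtC => tzXztC => tzSztC => tzzztC => tzzztCtC => tzzztttC => tzzztttCtC => tzzztttttC => tzzztttttt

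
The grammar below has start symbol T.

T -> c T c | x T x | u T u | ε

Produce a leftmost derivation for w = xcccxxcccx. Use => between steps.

T=>xTx=>xcTcx=>xccTccx=>xcccTcccx=>xcccxTxcccx=>xcccxxcccx

T => xTx   [T -> x T x]
xTx => xcTcx   [T -> c T c]
xcTcx => xccTccx   [T -> c T c]
xccTccx => xcccTcccx   [T -> c T c]
xcccTcccx => xcccxTxcccx   [T -> x T x]
xcccxTxcccx => xcccxxcccx   [T -> ε]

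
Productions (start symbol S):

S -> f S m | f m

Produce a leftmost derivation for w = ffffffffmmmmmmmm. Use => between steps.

S => fSm => ffSmm => fffSmmm => ffffSmmmm => fffffSmmmmm => ffffffSmmmmmm => fffffffSmmmmmmm => ffffffffmmmmmmmm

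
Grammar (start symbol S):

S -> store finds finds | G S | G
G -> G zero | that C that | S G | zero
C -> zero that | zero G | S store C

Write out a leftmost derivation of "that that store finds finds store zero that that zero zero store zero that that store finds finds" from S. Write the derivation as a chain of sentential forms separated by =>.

S => G S => that C that S => that S store C that S => that G store C that S => that S G store C that S => that G G store C that S => that G zero G store C that S => that that C that zero G store C that S => that that S store C that zero G store C that S => that that store finds finds store C that zero G store C that S => that that store finds finds store zero that that zero G store C that S => that that store finds finds store zero that that zero zero store C that S => that that store finds finds store zero that that zero zero store zero that that S => that that store finds finds store zero that that zero zero store zero that that store finds finds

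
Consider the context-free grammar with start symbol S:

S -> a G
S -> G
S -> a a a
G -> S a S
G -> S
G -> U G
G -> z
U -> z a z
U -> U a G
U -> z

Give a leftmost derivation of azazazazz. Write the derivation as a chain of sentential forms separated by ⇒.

S⇒aG⇒aUG⇒aUaGG⇒aUaGaGG⇒aUaGaGaGG⇒azaGaGaGG⇒azazaGaGG⇒azazazaGG⇒azazazazG⇒azazazazz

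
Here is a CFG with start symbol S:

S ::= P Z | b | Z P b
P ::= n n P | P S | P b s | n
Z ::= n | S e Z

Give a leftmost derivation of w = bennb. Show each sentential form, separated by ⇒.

S⇒ZPb⇒SeZPb⇒beZPb⇒benPb⇒bennb

S ⇒ ZPb   [S ::= Z P b]
ZPb ⇒ SeZPb   [Z ::= S e Z]
SeZPb ⇒ beZPb   [S ::= b]
beZPb ⇒ benPb   [Z ::= n]
benPb ⇒ bennb   [P ::= n]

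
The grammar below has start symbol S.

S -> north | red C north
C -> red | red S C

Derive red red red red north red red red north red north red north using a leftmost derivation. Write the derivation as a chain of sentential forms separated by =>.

S => red C north => red red S C north => red red red C north C north => red red red red north C north => red red red red north red S C north => red red red red north red red C north C north => red red red red north red red red north C north => red red red red north red red red north red S C north => red red red red north red red red north red north C north => red red red red north red red red north red north red north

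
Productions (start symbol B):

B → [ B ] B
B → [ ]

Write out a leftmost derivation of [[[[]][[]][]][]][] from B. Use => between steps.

B => [B]B => [[B]B]B => [[[B]B]B]B => [[[[]]B]B]B => [[[[]][B]B]B]B => [[[[]][[]]B]B]B => [[[[]][[]][]]B]B => [[[[]][[]][]][]]B => [[[[]][[]][]][]][]

B => [B]B   [B → [ B ] B]
[B]B => [[B]B]B   [B → [ B ] B]
[[B]B]B => [[[B]B]B]B   [B → [ B ] B]
[[[B]B]B]B => [[[[]]B]B]B   [B → [ ]]
[[[[]]B]B]B => [[[[]][B]B]B]B   [B → [ B ] B]
[[[[]][B]B]B]B => [[[[]][[]]B]B]B   [B → [ ]]
[[[[]][[]]B]B]B => [[[[]][[]][]]B]B   [B → [ ]]
[[[[]][[]][]]B]B => [[[[]][[]][]][]]B   [B → [ ]]
[[[[]][[]][]][]]B => [[[[]][[]][]][]][]   [B → [ ]]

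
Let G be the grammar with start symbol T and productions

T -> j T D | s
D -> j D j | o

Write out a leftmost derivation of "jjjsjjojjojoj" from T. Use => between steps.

T => jTD => jjTDD => jjjTDDD => jjjsDDD => jjjsjDjDD => jjjsjjDjjDD => jjjsjjojjDD => jjjsjjojjoD => jjjsjjojjojDj => jjjsjjojjojoj

T => jTD   [T -> j T D]
jTD => jjTDD   [T -> j T D]
jjTDD => jjjTDDD   [T -> j T D]
jjjTDDD => jjjsDDD   [T -> s]
jjjsDDD => jjjsjDjDD   [D -> j D j]
jjjsjDjDD => jjjsjjDjjDD   [D -> j D j]
jjjsjjDjjDD => jjjsjjojjDD   [D -> o]
jjjsjjojjDD => jjjsjjojjoD   [D -> o]
jjjsjjojjoD => jjjsjjojjojDj   [D -> j D j]
jjjsjjojjojDj => jjjsjjojjojoj   [D -> o]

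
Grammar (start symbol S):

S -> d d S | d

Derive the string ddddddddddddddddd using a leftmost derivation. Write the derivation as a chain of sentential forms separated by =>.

S => ddS   [S -> d d S]
ddS => ddddS   [S -> d d S]
ddddS => ddddddS   [S -> d d S]
ddddddS => ddddddddS   [S -> d d S]
ddddddddS => ddddddddddS   [S -> d d S]
ddddddddddS => ddddddddddddS   [S -> d d S]
ddddddddddddS => ddddddddddddddS   [S -> d d S]
ddddddddddddddS => ddddddddddddddddS   [S -> d d S]
ddddddddddddddddS => ddddddddddddddddd   [S -> d]

S => ddS => ddddS => ddddddS => ddddddddS => ddddddddddS => ddddddddddddS => ddddddddddddddS => ddddddddddddddddS => ddddddddddddddddd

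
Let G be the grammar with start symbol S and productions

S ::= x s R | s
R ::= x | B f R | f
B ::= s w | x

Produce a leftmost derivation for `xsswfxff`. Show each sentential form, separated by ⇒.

S ⇒ xsR ⇒ xsBfR ⇒ xsswfR ⇒ xsswfBfR ⇒ xsswfxfR ⇒ xsswfxff

S ⇒ xsR   [S ::= x s R]
xsR ⇒ xsBfR   [R ::= B f R]
xsBfR ⇒ xsswfR   [B ::= s w]
xsswfR ⇒ xsswfBfR   [R ::= B f R]
xsswfBfR ⇒ xsswfxfR   [B ::= x]
xsswfxfR ⇒ xsswfxff   [R ::= f]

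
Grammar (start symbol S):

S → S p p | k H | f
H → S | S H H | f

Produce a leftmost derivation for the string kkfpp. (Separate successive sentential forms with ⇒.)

S ⇒ kH ⇒ kS ⇒ kSpp ⇒ kkHpp ⇒ kkfpp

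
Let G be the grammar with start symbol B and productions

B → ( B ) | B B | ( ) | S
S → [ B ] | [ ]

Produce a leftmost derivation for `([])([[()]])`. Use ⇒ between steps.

B ⇒ BB   [B → B B]
BB ⇒ (B)B   [B → ( B )]
(B)B ⇒ (S)B   [B → S]
(S)B ⇒ ([])B   [S → [ ]]
([])B ⇒ ([])(B)   [B → ( B )]
([])(B) ⇒ ([])(S)   [B → S]
([])(S) ⇒ ([])([B])   [S → [ B ]]
([])([B]) ⇒ ([])([S])   [B → S]
([])([S]) ⇒ ([])([[B]])   [S → [ B ]]
([])([[B]]) ⇒ ([])([[()]])   [B → ( )]

B ⇒ BB ⇒ (B)B ⇒ (S)B ⇒ ([])B ⇒ ([])(B) ⇒ ([])(S) ⇒ ([])([B]) ⇒ ([])([S]) ⇒ ([])([[B]]) ⇒ ([])([[()]])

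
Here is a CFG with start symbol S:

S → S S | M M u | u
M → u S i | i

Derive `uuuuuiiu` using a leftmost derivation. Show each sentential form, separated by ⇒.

S⇒MMu⇒uSiMu⇒uSSiMu⇒uSSSiMu⇒uSSSSiMu⇒uuSSSiMu⇒uuuSSiMu⇒uuuuSiMu⇒uuuuuiMu⇒uuuuuiiu

S ⇒ MMu   [S → M M u]
MMu ⇒ uSiMu   [M → u S i]
uSiMu ⇒ uSSiMu   [S → S S]
uSSiMu ⇒ uSSSiMu   [S → S S]
uSSSiMu ⇒ uSSSSiMu   [S → S S]
uSSSSiMu ⇒ uuSSSiMu   [S → u]
uuSSSiMu ⇒ uuuSSiMu   [S → u]
uuuSSiMu ⇒ uuuuSiMu   [S → u]
uuuuSiMu ⇒ uuuuuiMu   [S → u]
uuuuuiMu ⇒ uuuuuiiu   [M → i]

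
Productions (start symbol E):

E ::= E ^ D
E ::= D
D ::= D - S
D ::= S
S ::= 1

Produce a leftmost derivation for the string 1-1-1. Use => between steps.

E => D => D-S => D-S-S => S-S-S => 1-S-S => 1-1-S => 1-1-1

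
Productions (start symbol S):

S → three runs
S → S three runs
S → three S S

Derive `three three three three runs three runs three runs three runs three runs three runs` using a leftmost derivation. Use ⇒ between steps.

S ⇒ three S S ⇒ three S three runs S ⇒ three S three runs three runs S ⇒ three three S S three runs three runs S ⇒ three three three S S S three runs three runs S ⇒ three three three three runs S S three runs three runs S ⇒ three three three three runs three runs S three runs three runs S ⇒ three three three three runs three runs three runs three runs three runs S ⇒ three three three three runs three runs three runs three runs three runs three runs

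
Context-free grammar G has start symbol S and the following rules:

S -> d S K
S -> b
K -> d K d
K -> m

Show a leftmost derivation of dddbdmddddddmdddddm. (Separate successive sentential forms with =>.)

S => dSK => ddSKK => dddSKKK => dddbKKK => dddbdKdKK => dddbdmdKK => dddbdmddKdK => dddbdmdddKddK => dddbdmddddKdddK => dddbdmdddddKddddK => dddbdmddddddKdddddK => dddbdmddddddmdddddK => dddbdmddddddmdddddm

S => dSK   [S -> d S K]
dSK => ddSKK   [S -> d S K]
ddSKK => dddSKKK   [S -> d S K]
dddSKKK => dddbKKK   [S -> b]
dddbKKK => dddbdKdKK   [K -> d K d]
dddbdKdKK => dddbdmdKK   [K -> m]
dddbdmdKK => dddbdmddKdK   [K -> d K d]
dddbdmddKdK => dddbdmdddKddK   [K -> d K d]
dddbdmdddKddK => dddbdmddddKdddK   [K -> d K d]
dddbdmddddKdddK => dddbdmdddddKddddK   [K -> d K d]
dddbdmdddddKddddK => dddbdmddddddKdddddK   [K -> d K d]
dddbdmddddddKdddddK => dddbdmddddddmdddddK   [K -> m]
dddbdmddddddmdddddK => dddbdmddddddmdddddm   [K -> m]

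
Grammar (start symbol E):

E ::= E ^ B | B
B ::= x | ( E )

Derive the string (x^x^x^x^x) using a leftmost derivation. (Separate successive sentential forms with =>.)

E => B   [E ::= B]
B => (E)   [B ::= ( E )]
(E) => (E^B)   [E ::= E ^ B]
(E^B) => (E^B^B)   [E ::= E ^ B]
(E^B^B) => (E^B^B^B)   [E ::= E ^ B]
(E^B^B^B) => (E^B^B^B^B)   [E ::= E ^ B]
(E^B^B^B^B) => (B^B^B^B^B)   [E ::= B]
(B^B^B^B^B) => (x^B^B^B^B)   [B ::= x]
(x^B^B^B^B) => (x^x^B^B^B)   [B ::= x]
(x^x^B^B^B) => (x^x^x^B^B)   [B ::= x]
(x^x^x^B^B) => (x^x^x^x^B)   [B ::= x]
(x^x^x^x^B) => (x^x^x^x^x)   [B ::= x]

E=>B=>(E)=>(E^B)=>(E^B^B)=>(E^B^B^B)=>(E^B^B^B^B)=>(B^B^B^B^B)=>(x^B^B^B^B)=>(x^x^B^B^B)=>(x^x^x^B^B)=>(x^x^x^x^B)=>(x^x^x^x^x)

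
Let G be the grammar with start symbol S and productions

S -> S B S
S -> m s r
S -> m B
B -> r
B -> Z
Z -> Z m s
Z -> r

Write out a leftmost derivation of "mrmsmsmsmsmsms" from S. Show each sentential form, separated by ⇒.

S ⇒ mB   [S -> m B]
mB ⇒ mZ   [B -> Z]
mZ ⇒ mZms   [Z -> Z m s]
mZms ⇒ mZmsms   [Z -> Z m s]
mZmsms ⇒ mZmsmsms   [Z -> Z m s]
mZmsmsms ⇒ mZmsmsmsms   [Z -> Z m s]
mZmsmsmsms ⇒ mZmsmsmsmsms   [Z -> Z m s]
mZmsmsmsmsms ⇒ mZmsmsmsmsmsms   [Z -> Z m s]
mZmsmsmsmsmsms ⇒ mrmsmsmsmsmsms   [Z -> r]

S⇒mB⇒mZ⇒mZms⇒mZmsms⇒mZmsmsms⇒mZmsmsmsms⇒mZmsmsmsmsms⇒mZmsmsmsmsmsms⇒mrmsmsmsmsmsms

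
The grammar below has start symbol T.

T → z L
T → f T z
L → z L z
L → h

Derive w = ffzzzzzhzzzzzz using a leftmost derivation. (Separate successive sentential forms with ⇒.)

T ⇒ fTz ⇒ ffTzz ⇒ ffzLzz ⇒ ffzzLzzz ⇒ ffzzzLzzzz ⇒ ffzzzzLzzzzz ⇒ ffzzzzzLzzzzzz ⇒ ffzzzzzhzzzzzz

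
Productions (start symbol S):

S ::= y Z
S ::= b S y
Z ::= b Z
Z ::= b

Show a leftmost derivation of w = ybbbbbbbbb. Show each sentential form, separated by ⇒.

S⇒yZ⇒ybZ⇒ybbZ⇒ybbbZ⇒ybbbbZ⇒ybbbbbZ⇒ybbbbbbZ⇒ybbbbbbbZ⇒ybbbbbbbbZ⇒ybbbbbbbbb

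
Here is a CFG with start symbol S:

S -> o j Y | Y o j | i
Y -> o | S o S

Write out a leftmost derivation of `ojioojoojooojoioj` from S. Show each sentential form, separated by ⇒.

S ⇒ ojY ⇒ ojSoS ⇒ ojioS ⇒ ojioYoj ⇒ ojioSoSoj ⇒ ojioojYoSoj ⇒ ojioojSoSoSoj ⇒ ojioojYojoSoSoj ⇒ ojioojoojoSoSoj ⇒ ojioojoojoYojoSoj ⇒ ojioojoojooojoSoj ⇒ ojioojoojooojoioj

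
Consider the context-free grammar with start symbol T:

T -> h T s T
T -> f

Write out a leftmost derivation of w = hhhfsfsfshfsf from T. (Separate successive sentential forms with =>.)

T=>hTsT=>hhTsTsT=>hhhTsTsTsT=>hhhfsTsTsT=>hhhfsfsTsT=>hhhfsfsfsT=>hhhfsfsfshTsT=>hhhfsfsfshfsT=>hhhfsfsfshfsf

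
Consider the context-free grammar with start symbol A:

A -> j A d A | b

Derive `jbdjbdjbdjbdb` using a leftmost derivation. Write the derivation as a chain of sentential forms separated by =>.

A=>jAdA=>jbdA=>jbdjAdA=>jbdjbdA=>jbdjbdjAdA=>jbdjbdjbdA=>jbdjbdjbdjAdA=>jbdjbdjbdjbdA=>jbdjbdjbdjbdb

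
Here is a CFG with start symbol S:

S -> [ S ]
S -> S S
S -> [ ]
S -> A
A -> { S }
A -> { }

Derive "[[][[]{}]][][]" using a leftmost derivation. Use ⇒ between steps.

S ⇒ SS   [S -> S S]
SS ⇒ SSS   [S -> S S]
SSS ⇒ [S]SS   [S -> [ S ]]
[S]SS ⇒ [SS]SS   [S -> S S]
[SS]SS ⇒ [[]S]SS   [S -> [ ]]
[[]S]SS ⇒ [[][S]]SS   [S -> [ S ]]
[[][S]]SS ⇒ [[][SS]]SS   [S -> S S]
[[][SS]]SS ⇒ [[][[]S]]SS   [S -> [ ]]
[[][[]S]]SS ⇒ [[][[]A]]SS   [S -> A]
[[][[]A]]SS ⇒ [[][[]{}]]SS   [A -> { }]
[[][[]{}]]SS ⇒ [[][[]{}]][]S   [S -> [ ]]
[[][[]{}]][]S ⇒ [[][[]{}]][][]   [S -> [ ]]

S⇒SS⇒SSS⇒[S]SS⇒[SS]SS⇒[[]S]SS⇒[[][S]]SS⇒[[][SS]]SS⇒[[][[]S]]SS⇒[[][[]A]]SS⇒[[][[]{}]]SS⇒[[][[]{}]][]S⇒[[][[]{}]][][]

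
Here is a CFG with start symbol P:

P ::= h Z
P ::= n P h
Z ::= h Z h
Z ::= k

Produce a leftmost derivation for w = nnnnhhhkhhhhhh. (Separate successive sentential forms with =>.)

P=>nPh=>nnPhh=>nnnPhhh=>nnnnPhhhh=>nnnnhZhhhh=>nnnnhhZhhhhh=>nnnnhhhZhhhhhh=>nnnnhhhkhhhhhh

P => nPh   [P ::= n P h]
nPh => nnPhh   [P ::= n P h]
nnPhh => nnnPhhh   [P ::= n P h]
nnnPhhh => nnnnPhhhh   [P ::= n P h]
nnnnPhhhh => nnnnhZhhhh   [P ::= h Z]
nnnnhZhhhh => nnnnhhZhhhhh   [Z ::= h Z h]
nnnnhhZhhhhh => nnnnhhhZhhhhhh   [Z ::= h Z h]
nnnnhhhZhhhhhh => nnnnhhhkhhhhhh   [Z ::= k]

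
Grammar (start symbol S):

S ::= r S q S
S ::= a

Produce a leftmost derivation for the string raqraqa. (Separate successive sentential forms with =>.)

S => rSqS   [S ::= r S q S]
rSqS => raqS   [S ::= a]
raqS => raqrSqS   [S ::= r S q S]
raqrSqS => raqraqS   [S ::= a]
raqraqS => raqraqa   [S ::= a]

S => rSqS => raqS => raqrSqS => raqraqS => raqraqa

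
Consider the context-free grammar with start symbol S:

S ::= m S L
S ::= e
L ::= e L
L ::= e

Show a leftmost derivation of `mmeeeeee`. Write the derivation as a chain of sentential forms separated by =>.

S=>mSL=>mmSLL=>mmeLL=>mmeeLL=>mmeeeLL=>mmeeeeL=>mmeeeeeL=>mmeeeeee

S => mSL   [S ::= m S L]
mSL => mmSLL   [S ::= m S L]
mmSLL => mmeLL   [S ::= e]
mmeLL => mmeeLL   [L ::= e L]
mmeeLL => mmeeeLL   [L ::= e L]
mmeeeLL => mmeeeeL   [L ::= e]
mmeeeeL => mmeeeeeL   [L ::= e L]
mmeeeeeL => mmeeeeee   [L ::= e]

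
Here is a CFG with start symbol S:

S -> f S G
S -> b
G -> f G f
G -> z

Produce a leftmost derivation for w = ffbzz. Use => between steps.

S => fSG   [S -> f S G]
fSG => ffSGG   [S -> f S G]
ffSGG => ffbGG   [S -> b]
ffbGG => ffbzG   [G -> z]
ffbzG => ffbzz   [G -> z]

S=>fSG=>ffSGG=>ffbGG=>ffbzG=>ffbzz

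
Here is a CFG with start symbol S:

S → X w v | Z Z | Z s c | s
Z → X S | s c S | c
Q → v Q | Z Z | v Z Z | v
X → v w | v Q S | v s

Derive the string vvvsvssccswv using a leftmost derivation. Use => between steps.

S => Xwv => vQSwv => vvZZSwv => vvXSZSwv => vvvsSZSwv => vvvsZZZSwv => vvvsXSZZSwv => vvvsvsSZZSwv => vvvsvssZZSwv => vvvsvsscZSwv => vvvsvssccSwv => vvvsvssccswv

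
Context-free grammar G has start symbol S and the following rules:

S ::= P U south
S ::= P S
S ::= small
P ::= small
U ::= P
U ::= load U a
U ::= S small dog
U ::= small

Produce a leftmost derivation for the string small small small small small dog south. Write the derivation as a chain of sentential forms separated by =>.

S => P S => small S => small P S => small small S => small small P U south => small small small U south => small small small S small dog south => small small small small small dog south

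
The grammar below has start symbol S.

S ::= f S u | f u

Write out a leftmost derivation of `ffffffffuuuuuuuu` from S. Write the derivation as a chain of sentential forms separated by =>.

S=>fSu=>ffSuu=>fffSuuu=>ffffSuuuu=>fffffSuuuuu=>ffffffSuuuuuu=>fffffffSuuuuuuu=>ffffffffuuuuuuuu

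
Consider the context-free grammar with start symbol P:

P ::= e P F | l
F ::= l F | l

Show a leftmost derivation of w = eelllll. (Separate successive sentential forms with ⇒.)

P ⇒ ePF ⇒ eePFF ⇒ eelFF ⇒ eellFF ⇒ eelllFF ⇒ eellllF ⇒ eelllll

P ⇒ ePF   [P ::= e P F]
ePF ⇒ eePFF   [P ::= e P F]
eePFF ⇒ eelFF   [P ::= l]
eelFF ⇒ eellFF   [F ::= l F]
eellFF ⇒ eelllFF   [F ::= l F]
eelllFF ⇒ eellllF   [F ::= l]
eellllF ⇒ eelllll   [F ::= l]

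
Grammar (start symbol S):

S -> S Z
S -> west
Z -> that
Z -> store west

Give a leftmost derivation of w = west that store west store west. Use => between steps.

S => S Z   [S -> S Z]
S Z => S Z Z   [S -> S Z]
S Z Z => S Z Z Z   [S -> S Z]
S Z Z Z => west Z Z Z   [S -> west]
west Z Z Z => west that Z Z   [Z -> that]
west that Z Z => west that store west Z   [Z -> store west]
west that store west Z => west that store west store west   [Z -> store west]

S => S Z => S Z Z => S Z Z Z => west Z Z Z => west that Z Z => west that store west Z => west that store west store west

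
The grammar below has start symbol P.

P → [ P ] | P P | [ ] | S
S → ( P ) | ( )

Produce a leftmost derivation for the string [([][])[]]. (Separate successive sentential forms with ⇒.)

P⇒[P]⇒[PP]⇒[SP]⇒[(P)P]⇒[(PP)P]⇒[([]P)P]⇒[([][])P]⇒[([][])[]]

P ⇒ [P]   [P → [ P ]]
[P] ⇒ [PP]   [P → P P]
[PP] ⇒ [SP]   [P → S]
[SP] ⇒ [(P)P]   [S → ( P )]
[(P)P] ⇒ [(PP)P]   [P → P P]
[(PP)P] ⇒ [([]P)P]   [P → [ ]]
[([]P)P] ⇒ [([][])P]   [P → [ ]]
[([][])P] ⇒ [([][])[]]   [P → [ ]]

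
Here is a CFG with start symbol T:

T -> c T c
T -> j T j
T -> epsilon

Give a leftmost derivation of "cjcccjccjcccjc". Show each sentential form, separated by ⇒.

T ⇒ cTc ⇒ cjTjc ⇒ cjcTcjc ⇒ cjccTccjc ⇒ cjcccTcccjc ⇒ cjcccjTjcccjc ⇒ cjcccjcTcjcccjc ⇒ cjcccjccjcccjc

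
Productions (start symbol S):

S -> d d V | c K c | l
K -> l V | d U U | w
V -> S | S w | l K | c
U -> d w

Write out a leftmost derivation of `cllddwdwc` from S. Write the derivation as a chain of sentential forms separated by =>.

S=>cKc=>clVc=>cllKc=>clldUUc=>cllddwUc=>cllddwdwc

S => cKc   [S -> c K c]
cKc => clVc   [K -> l V]
clVc => cllKc   [V -> l K]
cllKc => clldUUc   [K -> d U U]
clldUUc => cllddwUc   [U -> d w]
cllddwUc => cllddwdwc   [U -> d w]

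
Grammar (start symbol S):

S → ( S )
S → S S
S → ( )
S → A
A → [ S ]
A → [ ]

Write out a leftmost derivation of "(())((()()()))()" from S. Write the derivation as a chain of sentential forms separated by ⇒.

S ⇒ SS ⇒ (S)S ⇒ (())S ⇒ (())SS ⇒ (())(S)S ⇒ (())((S))S ⇒ (())((SS))S ⇒ (())((SSS))S ⇒ (())((()SS))S ⇒ (())((()()S))S ⇒ (())((()()()))S ⇒ (())((()()()))()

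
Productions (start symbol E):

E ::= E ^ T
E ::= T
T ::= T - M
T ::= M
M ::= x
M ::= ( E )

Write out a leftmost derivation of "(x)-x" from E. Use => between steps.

E => T   [E ::= T]
T => T-M   [T ::= T - M]
T-M => M-M   [T ::= M]
M-M => (E)-M   [M ::= ( E )]
(E)-M => (T)-M   [E ::= T]
(T)-M => (M)-M   [T ::= M]
(M)-M => (x)-M   [M ::= x]
(x)-M => (x)-x   [M ::= x]

E=>T=>T-M=>M-M=>(E)-M=>(T)-M=>(M)-M=>(x)-M=>(x)-x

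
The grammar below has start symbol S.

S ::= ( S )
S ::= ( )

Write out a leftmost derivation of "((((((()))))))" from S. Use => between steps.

S => (S)   [S ::= ( S )]
(S) => ((S))   [S ::= ( S )]
((S)) => (((S)))   [S ::= ( S )]
(((S))) => ((((S))))   [S ::= ( S )]
((((S)))) => (((((S)))))   [S ::= ( S )]
(((((S))))) => ((((((S))))))   [S ::= ( S )]
((((((S)))))) => ((((((()))))))   [S ::= ( )]

S => (S) => ((S)) => (((S))) => ((((S)))) => (((((S))))) => ((((((S)))))) => ((((((()))))))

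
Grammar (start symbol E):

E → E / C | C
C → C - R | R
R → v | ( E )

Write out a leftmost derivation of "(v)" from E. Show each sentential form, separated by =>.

E => C   [E → C]
C => R   [C → R]
R => (E)   [R → ( E )]
(E) => (C)   [E → C]
(C) => (R)   [C → R]
(R) => (v)   [R → v]

E => C => R => (E) => (C) => (R) => (v)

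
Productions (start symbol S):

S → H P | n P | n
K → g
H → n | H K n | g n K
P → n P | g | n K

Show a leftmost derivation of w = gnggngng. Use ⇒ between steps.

S⇒HP⇒HKnP⇒HKnKnP⇒gnKKnKnP⇒gngKnKnP⇒gnggnKnP⇒gnggngnP⇒gnggngng

S ⇒ HP   [S → H P]
HP ⇒ HKnP   [H → H K n]
HKnP ⇒ HKnKnP   [H → H K n]
HKnKnP ⇒ gnKKnKnP   [H → g n K]
gnKKnKnP ⇒ gngKnKnP   [K → g]
gngKnKnP ⇒ gnggnKnP   [K → g]
gnggnKnP ⇒ gnggngnP   [K → g]
gnggngnP ⇒ gnggngng   [P → g]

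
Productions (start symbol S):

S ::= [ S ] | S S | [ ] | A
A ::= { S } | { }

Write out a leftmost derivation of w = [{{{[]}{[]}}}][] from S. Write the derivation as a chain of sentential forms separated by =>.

S => SS => [S]S => [A]S => [{S}]S => [{A}]S => [{{S}}]S => [{{SS}}]S => [{{AS}}]S => [{{{S}S}}]S => [{{{[]}S}}]S => [{{{[]}A}}]S => [{{{[]}{S}}}]S => [{{{[]}{[]}}}]S => [{{{[]}{[]}}}][]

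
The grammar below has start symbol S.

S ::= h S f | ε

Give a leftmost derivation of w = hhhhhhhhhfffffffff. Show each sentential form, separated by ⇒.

S ⇒ hSf ⇒ hhSff ⇒ hhhSfff ⇒ hhhhSffff ⇒ hhhhhSfffff ⇒ hhhhhhSffffff ⇒ hhhhhhhSfffffff ⇒ hhhhhhhhSffffffff ⇒ hhhhhhhhhSfffffffff ⇒ hhhhhhhhhfffffffff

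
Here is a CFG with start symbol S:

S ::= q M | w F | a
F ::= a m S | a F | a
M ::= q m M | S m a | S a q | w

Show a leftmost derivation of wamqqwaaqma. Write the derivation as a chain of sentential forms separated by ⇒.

S⇒wF⇒wamS⇒wamqM⇒wamqSma⇒wamqqMma⇒wamqqSaqma⇒wamqqwFaqma⇒wamqqwaaqma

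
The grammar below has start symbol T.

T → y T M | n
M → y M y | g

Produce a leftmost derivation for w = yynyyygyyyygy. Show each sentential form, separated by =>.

T=>yTM=>yyTMM=>yynMM=>yynyMyM=>yynyyMyyM=>yynyyyMyyyM=>yynyyygyyyM=>yynyyygyyyyMy=>yynyyygyyyygy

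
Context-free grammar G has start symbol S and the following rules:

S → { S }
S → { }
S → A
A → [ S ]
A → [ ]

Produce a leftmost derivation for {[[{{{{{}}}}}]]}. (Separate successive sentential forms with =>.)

S => {S} => {A} => {[S]} => {[A]} => {[[S]]} => {[[{S}]]} => {[[{{S}}]]} => {[[{{{S}}}]]} => {[[{{{{S}}}}]]} => {[[{{{{{}}}}}]]}

S => {S}   [S → { S }]
{S} => {A}   [S → A]
{A} => {[S]}   [A → [ S ]]
{[S]} => {[A]}   [S → A]
{[A]} => {[[S]]}   [A → [ S ]]
{[[S]]} => {[[{S}]]}   [S → { S }]
{[[{S}]]} => {[[{{S}}]]}   [S → { S }]
{[[{{S}}]]} => {[[{{{S}}}]]}   [S → { S }]
{[[{{{S}}}]]} => {[[{{{{S}}}}]]}   [S → { S }]
{[[{{{{S}}}}]]} => {[[{{{{{}}}}}]]}   [S → { }]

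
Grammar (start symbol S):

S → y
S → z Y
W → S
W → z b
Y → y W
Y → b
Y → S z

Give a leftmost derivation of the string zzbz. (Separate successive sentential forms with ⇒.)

S ⇒ zY ⇒ zSz ⇒ zzYz ⇒ zzbz

S ⇒ zY   [S → z Y]
zY ⇒ zSz   [Y → S z]
zSz ⇒ zzYz   [S → z Y]
zzYz ⇒ zzbz   [Y → b]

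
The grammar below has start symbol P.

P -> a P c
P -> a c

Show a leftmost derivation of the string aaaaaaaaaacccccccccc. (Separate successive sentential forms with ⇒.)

P ⇒ aPc   [P -> a P c]
aPc ⇒ aaPcc   [P -> a P c]
aaPcc ⇒ aaaPccc   [P -> a P c]
aaaPccc ⇒ aaaaPcccc   [P -> a P c]
aaaaPcccc ⇒ aaaaaPccccc   [P -> a P c]
aaaaaPccccc ⇒ aaaaaaPcccccc   [P -> a P c]
aaaaaaPcccccc ⇒ aaaaaaaPccccccc   [P -> a P c]
aaaaaaaPccccccc ⇒ aaaaaaaaPcccccccc   [P -> a P c]
aaaaaaaaPcccccccc ⇒ aaaaaaaaaPccccccccc   [P -> a P c]
aaaaaaaaaPccccccccc ⇒ aaaaaaaaaacccccccccc   [P -> a c]

P ⇒ aPc ⇒ aaPcc ⇒ aaaPccc ⇒ aaaaPcccc ⇒ aaaaaPccccc ⇒ aaaaaaPcccccc ⇒ aaaaaaaPccccccc ⇒ aaaaaaaaPcccccccc ⇒ aaaaaaaaaPccccccccc ⇒ aaaaaaaaaacccccccccc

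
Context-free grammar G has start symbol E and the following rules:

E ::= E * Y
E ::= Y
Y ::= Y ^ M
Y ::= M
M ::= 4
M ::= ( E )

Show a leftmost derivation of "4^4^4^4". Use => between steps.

E => Y => Y^M => Y^M^M => Y^M^M^M => M^M^M^M => 4^M^M^M => 4^4^M^M => 4^4^4^M => 4^4^4^4

E => Y   [E ::= Y]
Y => Y^M   [Y ::= Y ^ M]
Y^M => Y^M^M   [Y ::= Y ^ M]
Y^M^M => Y^M^M^M   [Y ::= Y ^ M]
Y^M^M^M => M^M^M^M   [Y ::= M]
M^M^M^M => 4^M^M^M   [M ::= 4]
4^M^M^M => 4^4^M^M   [M ::= 4]
4^4^M^M => 4^4^4^M   [M ::= 4]
4^4^4^M => 4^4^4^4   [M ::= 4]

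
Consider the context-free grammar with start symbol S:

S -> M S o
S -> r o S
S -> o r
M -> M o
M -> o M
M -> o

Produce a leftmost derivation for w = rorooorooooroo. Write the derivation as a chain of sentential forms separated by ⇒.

S ⇒ roS   [S -> r o S]
roS ⇒ roroS   [S -> r o S]
roroS ⇒ roroMSo   [S -> M S o]
roroMSo ⇒ rorooMSo   [M -> o M]
rorooMSo ⇒ roroooSo   [M -> o]
roroooSo ⇒ roroooroSo   [S -> r o S]
roroooroSo ⇒ roroooroMSoo   [S -> M S o]
roroooroMSoo ⇒ roroooroMoSoo   [M -> M o]
roroooroMoSoo ⇒ roroooroooSoo   [M -> o]
roroooroooSoo ⇒ rorooorooooroo   [S -> o r]

S⇒roS⇒roroS⇒roroMSo⇒rorooMSo⇒roroooSo⇒roroooroSo⇒roroooroMSoo⇒roroooroMoSoo⇒roroooroooSoo⇒rorooorooooroo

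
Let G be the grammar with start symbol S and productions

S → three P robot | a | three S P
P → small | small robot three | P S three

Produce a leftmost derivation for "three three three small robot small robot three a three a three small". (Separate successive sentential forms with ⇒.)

S ⇒ three S P ⇒ three three S P P ⇒ three three three P robot P P ⇒ three three three small robot P P ⇒ three three three small robot P S three P ⇒ three three three small robot P S three S three P ⇒ three three three small robot small robot three S three S three P ⇒ three three three small robot small robot three a three S three P ⇒ three three three small robot small robot three a three a three P ⇒ three three three small robot small robot three a three a three small

S ⇒ three S P   [S → three S P]
three S P ⇒ three three S P P   [S → three S P]
three three S P P ⇒ three three three P robot P P   [S → three P robot]
three three three P robot P P ⇒ three three three small robot P P   [P → small]
three three three small robot P P ⇒ three three three small robot P S three P   [P → P S three]
three three three small robot P S three P ⇒ three three three small robot P S three S three P   [P → P S three]
three three three small robot P S three S three P ⇒ three three three small robot small robot three S three S three P   [P → small robot three]
three three three small robot small robot three S three S three P ⇒ three three three small robot small robot three a three S three P   [S → a]
three three three small robot small robot three a three S three P ⇒ three three three small robot small robot three a three a three P   [S → a]
three three three small robot small robot three a three a three P ⇒ three three three small robot small robot three a three a three small   [P → small]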